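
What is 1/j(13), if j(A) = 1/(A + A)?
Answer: 26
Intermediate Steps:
j(A) = 1/(2*A)
1/j(13) = 1/((1/2)/13) = 1/((1/2)*(1/13)) = 1/(1/26) = 26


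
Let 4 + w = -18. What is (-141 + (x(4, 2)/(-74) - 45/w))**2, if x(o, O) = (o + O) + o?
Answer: 12818541961/662596 ≈ 19346.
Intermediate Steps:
w = -22 (w = -4 - 18 = -22)
x(o, O) = O + 2*o (x(o, O) = (O + o) + o = O + 2*o)
(-141 + (x(4, 2)/(-74) - 45/w))**2 = (-141 + ((2 + 2*4)/(-74) - 45/(-22)))**2 = (-141 + ((2 + 8)*(-1/74) - 45*(-1/22)))**2 = (-141 + (10*(-1/74) + 45/22))**2 = (-141 + (-5/37 + 45/22))**2 = (-141 + 1555/814)**2 = (-113219/814)**2 = 12818541961/662596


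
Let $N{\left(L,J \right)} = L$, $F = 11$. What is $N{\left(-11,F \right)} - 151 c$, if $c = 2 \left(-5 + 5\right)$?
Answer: $-11$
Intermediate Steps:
$c = 0$ ($c = 2 \cdot 0 = 0$)
$N{\left(-11,F \right)} - 151 c = -11 - 0 = -11 + 0 = -11$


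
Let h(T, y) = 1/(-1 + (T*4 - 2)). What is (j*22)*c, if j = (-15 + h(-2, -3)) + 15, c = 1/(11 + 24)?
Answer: -2/35 ≈ -0.057143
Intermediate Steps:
c = 1/35 ≈ 0.028571
h(T, y) = 1/(-3 + 4*T) (h(T, y) = 1/(-1 + (4*T - 2)) = 1/(-1 + (-2 + 4*T)) = 1/(-3 + 4*T))
j = -1/11 (j = (-15 + 1/(-3 + 4*(-2))) + 15 = (-15 + 1/(-3 - 8)) + 15 = (-15 + 1/(-11)) + 15 = (-15 - 1/11) + 15 = -166/11 + 15 = -1/11 ≈ -0.090909)
(j*22)*c = -1/11*22*(1/35) = -2*1/35 = -2/35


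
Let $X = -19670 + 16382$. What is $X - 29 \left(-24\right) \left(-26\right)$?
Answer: $-21384$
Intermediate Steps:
$X = -3288$
$X - 29 \left(-24\right) \left(-26\right) = -3288 - 29 \left(-24\right) \left(-26\right) = -3288 - \left(-696\right) \left(-26\right) = -3288 - 18096 = -21384$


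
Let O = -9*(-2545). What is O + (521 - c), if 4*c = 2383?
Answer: 91321/4 ≈ 22830.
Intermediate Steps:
c = 2383/4 (c = (¼)*2383 = 2383/4 ≈ 595.75)
O = 22905
O + (521 - c) = 22905 + (521 - 1*2383/4) = 22905 + (521 - 2383/4) = 22905 - 299/4 = 91321/4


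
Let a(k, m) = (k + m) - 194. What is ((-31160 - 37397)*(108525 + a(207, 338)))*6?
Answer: -44785271592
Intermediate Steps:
a(k, m) = -194 + k + m
((-31160 - 37397)*(108525 + a(207, 338)))*6 = ((-31160 - 37397)*(108525 + (-194 + 207 + 338)))*6 = -68557*(108525 + 351)*6 = -68557*108876*6 = -7464211932*6 = -44785271592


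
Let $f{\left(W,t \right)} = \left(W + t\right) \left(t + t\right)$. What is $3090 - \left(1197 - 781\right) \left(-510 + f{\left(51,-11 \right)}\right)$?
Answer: $581330$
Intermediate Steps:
$f{\left(W,t \right)} = 2 t \left(W + t\right)$ ($f{\left(W,t \right)} = \left(W + t\right) 2 t = 2 t \left(W + t\right)$)
$3090 - \left(1197 - 781\right) \left(-510 + f{\left(51,-11 \right)}\right) = 3090 - \left(1197 - 781\right) \left(-510 + 2 \left(-11\right) \left(51 - 11\right)\right) = 3090 - 416 \left(-510 + 2 \left(-11\right) 40\right) = 3090 - 416 \left(-510 - 880\right) = 3090 - 416 \left(-1390\right) = 3090 - -578240 = 3090 + 578240 = 581330$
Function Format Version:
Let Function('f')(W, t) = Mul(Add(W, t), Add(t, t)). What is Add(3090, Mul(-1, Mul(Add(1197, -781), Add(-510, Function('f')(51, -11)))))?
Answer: 581330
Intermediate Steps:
Function('f')(W, t) = Mul(2, t, Add(W, t)) (Function('f')(W, t) = Mul(Add(W, t), Mul(2, t)) = Mul(2, t, Add(W, t)))
Add(3090, Mul(-1, Mul(Add(1197, -781), Add(-510, Function('f')(51, -11))))) = Add(3090, Mul(-1, Mul(Add(1197, -781), Add(-510, Mul(2, -11, Add(51, -11)))))) = Add(3090, Mul(-1, Mul(416, Add(-510, Mul(2, -11, 40))))) = Add(3090, Mul(-1, Mul(416, Add(-510, -880)))) = Add(3090, Mul(-1, Mul(416, -1390))) = Add(3090, Mul(-1, -578240)) = Add(3090, 578240) = 581330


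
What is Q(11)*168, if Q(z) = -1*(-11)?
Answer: 1848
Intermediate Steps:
Q(z) = 11
Q(11)*168 = 11*168 = 1848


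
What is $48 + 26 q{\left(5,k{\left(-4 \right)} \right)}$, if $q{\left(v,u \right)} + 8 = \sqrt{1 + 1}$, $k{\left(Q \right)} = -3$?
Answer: $-160 + 26 \sqrt{2} \approx -123.23$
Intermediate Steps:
$q{\left(v,u \right)} = -8 + \sqrt{2}$ ($q{\left(v,u \right)} = -8 + \sqrt{1 + 1} = -8 + \sqrt{2}$)
$48 + 26 q{\left(5,k{\left(-4 \right)} \right)} = 48 + 26 \left(-8 + \sqrt{2}\right) = 48 - \left(208 - 26 \sqrt{2}\right) = -160 + 26 \sqrt{2}$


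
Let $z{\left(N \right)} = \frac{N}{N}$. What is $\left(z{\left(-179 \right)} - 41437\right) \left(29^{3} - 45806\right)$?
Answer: $887434812$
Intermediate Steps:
$z{\left(N \right)} = 1$
$\left(z{\left(-179 \right)} - 41437\right) \left(29^{3} - 45806\right) = \left(1 - 41437\right) \left(29^{3} - 45806\right) = - 41436 \left(24389 - 45806\right) = \left(-41436\right) \left(-21417\right) = 887434812$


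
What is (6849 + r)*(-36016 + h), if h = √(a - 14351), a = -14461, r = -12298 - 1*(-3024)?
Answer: 87338800 - 237650*I*√3 ≈ 8.7339e+7 - 4.1162e+5*I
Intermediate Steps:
r = -9274 (r = -12298 + 3024 = -9274)
h = 98*I*√3 (h = √(-14461 - 14351) = √(-28812) = 98*I*√3 ≈ 169.74*I)
(6849 + r)*(-36016 + h) = (6849 - 9274)*(-36016 + 98*I*√3) = -2425*(-36016 + 98*I*√3) = 87338800 - 237650*I*√3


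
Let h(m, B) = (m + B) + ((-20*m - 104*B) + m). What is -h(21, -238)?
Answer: -24136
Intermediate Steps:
h(m, B) = -103*B - 18*m (h(m, B) = (B + m) + ((-104*B - 20*m) + m) = (B + m) + (-104*B - 19*m) = -103*B - 18*m)
-h(21, -238) = -(-103*(-238) - 18*21) = -(24514 - 378) = -1*24136 = -24136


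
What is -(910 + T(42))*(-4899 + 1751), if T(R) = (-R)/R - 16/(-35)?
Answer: 100203988/35 ≈ 2.8630e+6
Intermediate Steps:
T(R) = -19/35 (T(R) = -1 - 16*(-1/35) = -1 + 16/35 = -19/35)
-(910 + T(42))*(-4899 + 1751) = -(910 - 19/35)*(-4899 + 1751) = -31831*(-3148)/35 = -1*(-100203988/35) = 100203988/35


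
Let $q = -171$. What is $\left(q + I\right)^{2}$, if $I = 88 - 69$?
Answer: $23104$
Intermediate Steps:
$I = 19$
$\left(q + I\right)^{2} = \left(-171 + 19\right)^{2} = \left(-152\right)^{2} = 23104$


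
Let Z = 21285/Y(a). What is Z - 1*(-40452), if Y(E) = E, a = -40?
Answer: 319359/8 ≈ 39920.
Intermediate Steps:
Z = -4257/8 (Z = 21285/(-40) = 21285*(-1/40) = -4257/8 ≈ -532.13)
Z - 1*(-40452) = -4257/8 - 1*(-40452) = -4257/8 + 40452 = 319359/8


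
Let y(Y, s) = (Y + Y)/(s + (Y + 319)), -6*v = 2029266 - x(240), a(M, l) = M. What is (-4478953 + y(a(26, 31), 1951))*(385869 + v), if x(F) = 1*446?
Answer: -122715963110591/574 ≈ -2.1379e+11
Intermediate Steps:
x(F) = 446
v = -1014410/3 (v = -(2029266 - 1*446)/6 = -(2029266 - 446)/6 = -⅙*2028820 = -1014410/3 ≈ -3.3814e+5)
y(Y, s) = 2*Y/(319 + Y + s) (y(Y, s) = (2*Y)/(s + (319 + Y)) = (2*Y)/(319 + Y + s) = 2*Y/(319 + Y + s))
(-4478953 + y(a(26, 31), 1951))*(385869 + v) = (-4478953 + 2*26/(319 + 26 + 1951))*(385869 - 1014410/3) = (-4478953 + 2*26/2296)*(143197/3) = (-4478953 + 2*26*(1/2296))*(143197/3) = (-4478953 + 13/574)*(143197/3) = -2570919009/574*143197/3 = -122715963110591/574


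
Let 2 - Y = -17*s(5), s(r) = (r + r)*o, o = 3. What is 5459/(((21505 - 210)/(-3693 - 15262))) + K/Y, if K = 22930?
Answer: -5249108229/1090304 ≈ -4814.4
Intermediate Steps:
s(r) = 6*r (s(r) = (r + r)*3 = (2*r)*3 = 6*r)
Y = 512 (Y = 2 - (-17)*6*5 = 2 - (-17)*30 = 2 - 1*(-510) = 2 + 510 = 512)
5459/(((21505 - 210)/(-3693 - 15262))) + K/Y = 5459/(((21505 - 210)/(-3693 - 15262))) + 22930/512 = 5459/((21295/(-18955))) + 22930*(1/512) = 5459/((21295*(-1/18955))) + 11465/256 = 5459/(-4259/3791) + 11465/256 = 5459*(-3791/4259) + 11465/256 = -20695069/4259 + 11465/256 = -5249108229/1090304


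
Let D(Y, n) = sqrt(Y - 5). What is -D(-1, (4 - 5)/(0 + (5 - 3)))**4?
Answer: -36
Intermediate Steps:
D(Y, n) = sqrt(-5 + Y)
-D(-1, (4 - 5)/(0 + (5 - 3)))**4 = -(sqrt(-5 - 1))**4 = -(sqrt(-6))**4 = -(I*sqrt(6))**4 = -1*36 = -36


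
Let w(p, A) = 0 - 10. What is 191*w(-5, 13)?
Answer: -1910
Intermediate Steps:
w(p, A) = -10
191*w(-5, 13) = 191*(-10) = -1910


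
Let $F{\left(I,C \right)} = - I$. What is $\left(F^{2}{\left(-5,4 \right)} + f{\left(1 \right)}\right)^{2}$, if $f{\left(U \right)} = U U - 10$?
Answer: $256$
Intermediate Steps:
$f{\left(U \right)} = -10 + U^{2}$ ($f{\left(U \right)} = U^{2} - 10 = -10 + U^{2}$)
$\left(F^{2}{\left(-5,4 \right)} + f{\left(1 \right)}\right)^{2} = \left(\left(\left(-1\right) \left(-5\right)\right)^{2} - \left(10 - 1^{2}\right)\right)^{2} = \left(5^{2} + \left(-10 + 1\right)\right)^{2} = \left(25 - 9\right)^{2} = 16^{2} = 256$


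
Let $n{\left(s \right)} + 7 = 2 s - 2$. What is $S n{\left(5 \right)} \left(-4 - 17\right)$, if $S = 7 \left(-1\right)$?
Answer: $147$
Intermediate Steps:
$n{\left(s \right)} = -9 + 2 s$ ($n{\left(s \right)} = -7 + \left(2 s - 2\right) = -7 + \left(-2 + 2 s\right) = -9 + 2 s$)
$S = -7$
$S n{\left(5 \right)} \left(-4 - 17\right) = - 7 \left(-9 + 2 \cdot 5\right) \left(-4 - 17\right) = - 7 \left(-9 + 10\right) \left(-21\right) = \left(-7\right) 1 \left(-21\right) = \left(-7\right) \left(-21\right) = 147$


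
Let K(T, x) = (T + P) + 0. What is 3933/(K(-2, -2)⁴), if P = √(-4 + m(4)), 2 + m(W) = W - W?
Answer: 3933/(2 - I*√6)⁴ ≈ -36.184 - 15.414*I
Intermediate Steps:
m(W) = -2 (m(W) = -2 + (W - W) = -2 + 0 = -2)
P = I*√6 (P = √(-4 - 2) = √(-6) = I*√6 ≈ 2.4495*I)
K(T, x) = T + I*√6 (K(T, x) = (T + I*√6) + 0 = T + I*√6)
3933/(K(-2, -2)⁴) = 3933/((-2 + I*√6)⁴) = 3933/(-2 + I*√6)⁴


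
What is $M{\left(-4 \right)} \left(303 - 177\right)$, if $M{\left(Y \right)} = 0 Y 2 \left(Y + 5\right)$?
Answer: $0$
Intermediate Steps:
$M{\left(Y \right)} = 0$ ($M{\left(Y \right)} = 0 \cdot 2 \left(5 + Y\right) = 0 \left(5 + Y\right) = 0$)
$M{\left(-4 \right)} \left(303 - 177\right) = 0 \left(303 - 177\right) = 0 \cdot 126 = 0$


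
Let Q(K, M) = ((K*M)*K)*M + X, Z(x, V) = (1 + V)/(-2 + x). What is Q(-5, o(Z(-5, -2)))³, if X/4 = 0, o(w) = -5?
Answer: 244140625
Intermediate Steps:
Z(x, V) = (1 + V)/(-2 + x)
X = 0 (X = 4*0 = 0)
Q(K, M) = K²*M² (Q(K, M) = ((K*M)*K)*M + 0 = (M*K²)*M + 0 = K²*M² + 0 = K²*M²)
Q(-5, o(Z(-5, -2)))³ = ((-5)²*(-5)²)³ = (25*25)³ = 625³ = 244140625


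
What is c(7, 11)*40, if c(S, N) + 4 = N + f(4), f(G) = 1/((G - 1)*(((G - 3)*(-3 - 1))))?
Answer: 830/3 ≈ 276.67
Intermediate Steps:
f(G) = 1/((-1 + G)*(12 - 4*G)) (f(G) = 1/((-1 + G)*(((-3 + G)*(-4)))) = 1/((-1 + G)*(12 - 4*G)))
c(S, N) = -49/12 + N (c(S, N) = -4 + (N - 1/(12 - 16*4 + 4*4²)) = -4 + (N - 1/(12 - 64 + 4*16)) = -4 + (N - 1/(12 - 64 + 64)) = -4 + (N - 1/12) = -4 + (-1/12 + N) = -49/12 + N)
c(7, 11)*40 = (-49/12 + 11)*40 = (83/12)*40 = 830/3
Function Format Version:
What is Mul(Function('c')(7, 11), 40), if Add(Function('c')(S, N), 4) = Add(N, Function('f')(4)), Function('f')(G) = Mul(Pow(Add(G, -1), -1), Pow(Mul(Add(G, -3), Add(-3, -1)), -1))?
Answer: Rational(830, 3) ≈ 276.67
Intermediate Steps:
Function('f')(G) = Mul(Pow(Add(-1, G), -1), Pow(Add(12, Mul(-4, G)), -1)) (Function('f')(G) = Mul(Pow(Add(-1, G), -1), Pow(Mul(Add(-3, G), -4), -1)) = Mul(Pow(Add(-1, G), -1), Pow(Add(12, Mul(-4, G)), -1)))
Function('c')(S, N) = Add(Rational(-49, 12), N) (Function('c')(S, N) = Add(-4, Add(N, Mul(-1, Pow(Add(12, Mul(-16, 4), Mul(4, Pow(4, 2))), -1)))) = Add(-4, Add(N, Mul(-1, Pow(Add(12, -64, Mul(4, 16)), -1)))) = Add(-4, Add(N, Mul(-1, Pow(Add(12, -64, 64), -1)))) = Add(-4, Add(N, Mul(-1, Pow(12, -1)))) = Add(-4, Add(N, Mul(-1, Rational(1, 12)))) = Add(-4, Add(N, Rational(-1, 12))) = Add(-4, Add(Rational(-1, 12), N)) = Add(Rational(-49, 12), N))
Mul(Function('c')(7, 11), 40) = Mul(Add(Rational(-49, 12), 11), 40) = Mul(Rational(83, 12), 40) = Rational(830, 3)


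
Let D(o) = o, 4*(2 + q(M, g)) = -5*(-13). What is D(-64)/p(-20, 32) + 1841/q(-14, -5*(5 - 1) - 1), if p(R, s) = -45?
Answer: 111676/855 ≈ 130.62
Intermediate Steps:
q(M, g) = 57/4 (q(M, g) = -2 + (-5*(-13))/4 = -2 + (¼)*65 = -2 + 65/4 = 57/4)
D(-64)/p(-20, 32) + 1841/q(-14, -5*(5 - 1) - 1) = -64/(-45) + 1841/(57/4) = -64*(-1/45) + 1841*(4/57) = 64/45 + 7364/57 = 111676/855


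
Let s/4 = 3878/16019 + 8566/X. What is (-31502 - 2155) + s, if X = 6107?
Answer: -3291954499881/97828033 ≈ -33650.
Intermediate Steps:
s = 643606800/97828033 (s = 4*(3878/16019 + 8566/6107) = 4*(160901700/97828033) = 643606800/97828033 ≈ 6.5790)
(-31502 - 2155) + s = (-31502 - 2155) + 643606800/97828033 = -33657 + 643606800/97828033 = -3291954499881/97828033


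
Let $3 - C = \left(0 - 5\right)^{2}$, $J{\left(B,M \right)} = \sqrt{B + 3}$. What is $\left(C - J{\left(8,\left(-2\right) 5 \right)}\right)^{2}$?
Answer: $\left(22 + \sqrt{11}\right)^{2} \approx 640.93$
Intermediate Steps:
$J{\left(B,M \right)} = \sqrt{3 + B}$
$C = -22$ ($C = 3 - \left(0 - 5\right)^{2} = 3 - \left(-5\right)^{2} = 3 - 25 = -22$)
$\left(C - J{\left(8,\left(-2\right) 5 \right)}\right)^{2} = \left(-22 + \left(0 - \sqrt{3 + 8}\right)\right)^{2} = \left(-22 + \left(0 - \sqrt{11}\right)\right)^{2} = \left(-22 - \sqrt{11}\right)^{2}$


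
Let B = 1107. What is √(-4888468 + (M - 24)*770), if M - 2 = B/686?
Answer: I*√240304107/7 ≈ 2214.5*I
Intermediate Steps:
M = 2479/686 (M = 2 + 1107/686 = 2479/686 ≈ 3.6137)
√(-4888468 + (M - 24)*770) = √(-4888468 + (2479/686 - 24)*770) = √(-4888468 - 13985/686*770) = √(-4888468 - 769175/49) = √(-240304107/49) = I*√240304107/7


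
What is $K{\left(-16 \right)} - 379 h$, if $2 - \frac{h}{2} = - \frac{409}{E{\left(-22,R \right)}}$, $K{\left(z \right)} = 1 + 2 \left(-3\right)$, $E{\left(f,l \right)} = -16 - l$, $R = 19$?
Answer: $\frac{256787}{35} \approx 7336.8$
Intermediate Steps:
$K{\left(z \right)} = -5$ ($K{\left(z \right)} = 1 - 6 = -5$)
$h = - \frac{678}{35}$ ($h = 4 - 2 \left(- \frac{409}{-16 - 19}\right) = 4 - 2 \left(- \frac{409}{-35}\right) = 4 - 2 \left(\left(-409\right) \left(- \frac{1}{35}\right)\right) = 4 - \frac{818}{35} = - \frac{678}{35} \approx -19.371$)
$K{\left(-16 \right)} - 379 h = -5 - - \frac{256962}{35} = -5 + \frac{256962}{35} = \frac{256787}{35}$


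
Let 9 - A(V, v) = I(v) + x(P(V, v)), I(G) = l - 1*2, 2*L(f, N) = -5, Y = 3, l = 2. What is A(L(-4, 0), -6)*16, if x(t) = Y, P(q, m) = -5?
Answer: 96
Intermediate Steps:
L(f, N) = -5/2 (L(f, N) = (½)*(-5) = -5/2)
x(t) = 3
I(G) = 0 (I(G) = 2 - 1*2 = 2 - 2 = 0)
A(V, v) = 6 (A(V, v) = 9 - (0 + 3) = 9 - 1*3 = 9 - 3 = 6)
A(L(-4, 0), -6)*16 = 6*16 = 96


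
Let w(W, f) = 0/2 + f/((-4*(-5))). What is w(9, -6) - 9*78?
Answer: -7023/10 ≈ -702.30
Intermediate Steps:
w(W, f) = f/20 (w(W, f) = 0*(½) + f/20 = 0 + f*(1/20) = 0 + f/20 = f/20)
w(9, -6) - 9*78 = (1/20)*(-6) - 9*78 = -3/10 - 702 = -7023/10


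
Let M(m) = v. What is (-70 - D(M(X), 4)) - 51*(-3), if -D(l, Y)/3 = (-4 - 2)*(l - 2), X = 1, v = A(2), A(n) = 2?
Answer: 83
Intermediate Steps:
v = 2
M(m) = 2
D(l, Y) = -36 + 18*l (D(l, Y) = -3*(-4 - 2)*(l - 2) = -(-18)*(-2 + l) = -3*(12 - 6*l) = -36 + 18*l)
(-70 - D(M(X), 4)) - 51*(-3) = (-70 - (-36 + 18*2)) - 51*(-3) = (-70 - (-36 + 36)) + 153 = (-70 - 1*0) + 153 = (-70 + 0) + 153 = -70 + 153 = 83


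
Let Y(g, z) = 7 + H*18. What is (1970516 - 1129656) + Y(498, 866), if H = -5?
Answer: 840777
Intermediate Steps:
Y(g, z) = -83 (Y(g, z) = 7 - 5*18 = 7 - 90 = -83)
(1970516 - 1129656) + Y(498, 866) = (1970516 - 1129656) - 83 = 840860 - 83 = 840777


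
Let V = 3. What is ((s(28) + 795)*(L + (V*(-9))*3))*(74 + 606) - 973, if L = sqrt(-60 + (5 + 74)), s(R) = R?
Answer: -45331813 + 559640*sqrt(19) ≈ -4.2892e+7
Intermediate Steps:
L = sqrt(19) (L = sqrt(-60 + 79) = sqrt(19) ≈ 4.3589)
((s(28) + 795)*(L + (V*(-9))*3))*(74 + 606) - 973 = ((28 + 795)*(sqrt(19) + (3*(-9))*3))*(74 + 606) - 973 = (823*(sqrt(19) - 27*3))*680 - 973 = (823*(sqrt(19) - 81))*680 - 973 = (823*(-81 + sqrt(19)))*680 - 973 = (-66663 + 823*sqrt(19))*680 - 973 = (-45330840 + 559640*sqrt(19)) - 973 = -45331813 + 559640*sqrt(19)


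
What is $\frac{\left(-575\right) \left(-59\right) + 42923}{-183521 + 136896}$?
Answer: $- \frac{76848}{46625} \approx -1.6482$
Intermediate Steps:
$\frac{\left(-575\right) \left(-59\right) + 42923}{-183521 + 136896} = \frac{33925 + 42923}{-46625} = 76848 \left(- \frac{1}{46625}\right) = - \frac{76848}{46625}$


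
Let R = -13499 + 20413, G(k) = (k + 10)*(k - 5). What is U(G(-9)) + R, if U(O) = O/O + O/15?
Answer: 103711/15 ≈ 6914.1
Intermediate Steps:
G(k) = (-5 + k)*(10 + k) (G(k) = (10 + k)*(-5 + k) = (-5 + k)*(10 + k))
U(O) = 1 + O/15 (U(O) = 1 + O*(1/15) = 1 + O/15)
R = 6914
U(G(-9)) + R = (1 + (-50 + (-9)² + 5*(-9))/15) + 6914 = (1 + (-50 + 81 - 45)/15) + 6914 = (1 + (1/15)*(-14)) + 6914 = (1 - 14/15) + 6914 = 1/15 + 6914 = 103711/15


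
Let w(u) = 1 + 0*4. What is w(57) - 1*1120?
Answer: -1119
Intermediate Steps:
w(u) = 1 (w(u) = 1 + 0 = 1)
w(57) - 1*1120 = 1 - 1*1120 = 1 - 1120 = -1119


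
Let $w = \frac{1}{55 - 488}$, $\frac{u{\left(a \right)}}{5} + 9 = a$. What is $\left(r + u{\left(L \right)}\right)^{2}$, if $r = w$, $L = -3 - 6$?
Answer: $\frac{1518738841}{187489} \approx 8100.4$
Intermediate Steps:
$L = -9$ ($L = -3 - 6 = -9$)
$u{\left(a \right)} = -45 + 5 a$
$w = - \frac{1}{433}$ ($w = \frac{1}{-433} = - \frac{1}{433} \approx -0.0023095$)
$r = - \frac{1}{433} \approx -0.0023095$
$\left(r + u{\left(L \right)}\right)^{2} = \left(- \frac{1}{433} + \left(-45 + 5 \left(-9\right)\right)\right)^{2} = \left(- \frac{1}{433} - 90\right)^{2} = \left(- \frac{38971}{433}\right)^{2} = \frac{1518738841}{187489}$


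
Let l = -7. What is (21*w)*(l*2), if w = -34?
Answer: 9996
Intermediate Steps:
(21*w)*(l*2) = (21*(-34))*(-7*2) = -714*(-14) = 9996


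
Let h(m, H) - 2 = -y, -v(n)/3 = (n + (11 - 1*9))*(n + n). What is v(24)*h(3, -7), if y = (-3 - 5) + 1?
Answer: -33696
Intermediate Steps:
y = -7 (y = -8 + 1 = -7)
v(n) = -6*n*(2 + n) (v(n) = -3*(n + (11 - 1*9))*(n + n) = -3*(n + (11 - 9))*2*n = -3*(n + 2)*2*n = -3*(2 + n)*2*n = -6*n*(2 + n))
h(m, H) = 9 (h(m, H) = 2 - 1*(-7) = 2 + 7 = 9)
v(24)*h(3, -7) = -6*24*(2 + 24)*9 = -6*24*26*9 = -3744*9 = -33696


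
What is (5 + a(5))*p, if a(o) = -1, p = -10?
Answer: -40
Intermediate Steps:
(5 + a(5))*p = (5 - 1)*(-10) = 4*(-10) = -40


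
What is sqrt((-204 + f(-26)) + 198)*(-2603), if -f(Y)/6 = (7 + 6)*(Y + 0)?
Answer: -2603*sqrt(2022) ≈ -1.1705e+5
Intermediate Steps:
f(Y) = -78*Y (f(Y) = -6*(7 + 6)*(Y + 0) = -78*Y)
sqrt((-204 + f(-26)) + 198)*(-2603) = sqrt((-204 - 78*(-26)) + 198)*(-2603) = sqrt((-204 + 2028) + 198)*(-2603) = sqrt(1824 + 198)*(-2603) = sqrt(2022)*(-2603) = -2603*sqrt(2022)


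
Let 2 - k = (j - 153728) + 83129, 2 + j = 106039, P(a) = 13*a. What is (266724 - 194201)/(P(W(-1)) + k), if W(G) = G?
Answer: -72523/35449 ≈ -2.0458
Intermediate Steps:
j = 106037 (j = -2 + 106039 = 106037)
k = -35436 (k = 2 - ((106037 - 153728) + 83129) = 2 - (-47691 + 83129) = 2 - 1*35438 = 2 - 35438 = -35436)
(266724 - 194201)/(P(W(-1)) + k) = (266724 - 194201)/(13*(-1) - 35436) = 72523/(-13 - 35436) = 72523/(-35449) = 72523*(-1/35449) = -72523/35449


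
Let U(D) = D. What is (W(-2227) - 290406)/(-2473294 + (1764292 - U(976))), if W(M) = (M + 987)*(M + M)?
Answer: -2616277/354989 ≈ -7.3700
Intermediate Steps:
W(M) = 2*M*(987 + M) (W(M) = (987 + M)*(2*M) = 2*M*(987 + M))
(W(-2227) - 290406)/(-2473294 + (1764292 - U(976))) = (2*(-2227)*(987 - 2227) - 290406)/(-2473294 + (1764292 - 1*976)) = (2*(-2227)*(-1240) - 290406)/(-2473294 + (1764292 - 976)) = (5522960 - 290406)/(-2473294 + 1763316) = 5232554/(-709978) = 5232554*(-1/709978) = -2616277/354989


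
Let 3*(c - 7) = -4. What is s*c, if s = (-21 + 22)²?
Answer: 17/3 ≈ 5.6667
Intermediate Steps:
c = 17/3 (c = 7 + (⅓)*(-4) = 7 - 4/3 = 17/3 ≈ 5.6667)
s = 1 (s = 1² = 1)
s*c = 1*(17/3) = 17/3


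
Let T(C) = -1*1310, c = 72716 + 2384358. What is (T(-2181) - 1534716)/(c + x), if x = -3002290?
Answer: 768013/272608 ≈ 2.8173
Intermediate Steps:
c = 2457074
T(C) = -1310
(T(-2181) - 1534716)/(c + x) = (-1310 - 1534716)/(2457074 - 3002290) = -1536026/(-545216) = -1536026*(-1/545216) = 768013/272608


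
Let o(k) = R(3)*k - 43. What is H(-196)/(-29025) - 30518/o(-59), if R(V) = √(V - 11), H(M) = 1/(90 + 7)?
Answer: 1231536332251/27869892075 - 3601124*I*√2/29697 ≈ 44.189 - 171.49*I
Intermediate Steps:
H(M) = 1/97
R(V) = √(-11 + V)
o(k) = -43 + 2*I*k*√2 (o(k) = √(-11 + 3)*k - 43 = √(-8)*k - 43 = (2*I*√2)*k - 43 = 2*I*k*√2 - 43 = -43 + 2*I*k*√2)
H(-196)/(-29025) - 30518/o(-59) = (1/97)/(-29025) - 30518/(-43 + 2*I*(-59)*√2) = (1/97)*(-1/29025) - 30518/(-43 - 118*I*√2) = -1/2815425 - 30518/(-43 - 118*I*√2)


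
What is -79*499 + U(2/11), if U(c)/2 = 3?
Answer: -39415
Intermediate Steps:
U(c) = 6 (U(c) = 2*3 = 6)
-79*499 + U(2/11) = -79*499 + 6 = -39421 + 6 = -39415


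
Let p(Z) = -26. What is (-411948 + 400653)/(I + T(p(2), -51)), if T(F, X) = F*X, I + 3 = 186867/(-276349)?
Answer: -69363599/8120508 ≈ -8.5418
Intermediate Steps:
I = -1015914/276349 (I = -3 + 186867/(-276349) = -3 + 186867*(-1/276349) = -3 - 186867/276349 = -1015914/276349 ≈ -3.6762)
(-411948 + 400653)/(I + T(p(2), -51)) = (-411948 + 400653)/(-1015914/276349 - 26*(-51)) = -11295/(-1015914/276349 + 1326) = -11295/365422860/276349 = -11295*276349/365422860 = -69363599/8120508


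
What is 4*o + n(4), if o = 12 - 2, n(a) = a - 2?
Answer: 42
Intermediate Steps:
n(a) = -2 + a
o = 10
4*o + n(4) = 4*10 + (-2 + 4) = 40 + 2 = 42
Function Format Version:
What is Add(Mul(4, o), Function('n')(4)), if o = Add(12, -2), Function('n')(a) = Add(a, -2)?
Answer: 42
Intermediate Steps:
Function('n')(a) = Add(-2, a)
o = 10
Add(Mul(4, o), Function('n')(4)) = Add(Mul(4, 10), Add(-2, 4)) = Add(40, 2) = 42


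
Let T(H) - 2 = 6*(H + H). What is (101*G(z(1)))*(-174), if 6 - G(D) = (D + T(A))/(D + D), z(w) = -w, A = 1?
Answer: -219675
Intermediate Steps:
T(H) = 2 + 12*H (T(H) = 2 + 6*(H + H) = 2 + 6*(2*H) = 2 + 12*H)
G(D) = 6 - (14 + D)/(2*D) (G(D) = 6 - (D + (2 + 12*1))/(D + D) = 6 - (D + (2 + 12))/(2*D) = 6 - (D + 14)*1/(2*D) = 6 - (14 + D)*1/(2*D) = 6 - (14 + D)/(2*D))
(101*G(z(1)))*(-174) = (101*(11/2 - 7/((-1*1))))*(-174) = (101*(11/2 - 7/(-1)))*(-174) = (101*(11/2 - 7*(-1)))*(-174) = (101*(11/2 + 7))*(-174) = (101*(25/2))*(-174) = (2525/2)*(-174) = -219675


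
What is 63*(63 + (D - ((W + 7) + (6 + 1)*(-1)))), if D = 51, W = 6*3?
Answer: 6048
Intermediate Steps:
W = 18
63*(63 + (D - ((W + 7) + (6 + 1)*(-1)))) = 63*(63 + (51 - ((18 + 7) + (6 + 1)*(-1)))) = 63*(63 + (51 - (25 + 7*(-1)))) = 63*(63 + (51 - (25 - 7))) = 63*(63 + (51 - 1*18)) = 63*(63 + (51 - 18)) = 63*(63 + 33) = 63*96 = 6048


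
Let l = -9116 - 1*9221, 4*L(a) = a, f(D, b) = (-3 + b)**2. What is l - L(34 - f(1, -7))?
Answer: -36641/2 ≈ -18321.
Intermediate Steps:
L(a) = a/4
l = -18337 (l = -9116 - 9221 = -18337)
l - L(34 - f(1, -7)) = -18337 - (34 - (-3 - 7)**2)/4 = -18337 - (34 - 1*(-10)**2)/4 = -18337 - (34 - 1*100)/4 = -18337 - (34 - 100)/4 = -18337 - (-66)/4 = -18337 - 1*(-33/2) = -18337 + 33/2 = -36641/2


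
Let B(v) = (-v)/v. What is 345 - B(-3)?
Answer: 346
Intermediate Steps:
B(v) = -1
345 - B(-3) = 345 - 1*(-1) = 345 + 1 = 346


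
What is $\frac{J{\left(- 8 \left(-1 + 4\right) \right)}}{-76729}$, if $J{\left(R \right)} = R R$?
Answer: $- \frac{576}{76729} \approx -0.0075069$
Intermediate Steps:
$J{\left(R \right)} = R^{2}$
$\frac{J{\left(- 8 \left(-1 + 4\right) \right)}}{-76729} = \frac{\left(- 8 \left(-1 + 4\right)\right)^{2}}{-76729} = \left(\left(-8\right) 3\right)^{2} \left(- \frac{1}{76729}\right) = \left(-24\right)^{2} \left(- \frac{1}{76729}\right) = 576 \left(- \frac{1}{76729}\right) = - \frac{576}{76729}$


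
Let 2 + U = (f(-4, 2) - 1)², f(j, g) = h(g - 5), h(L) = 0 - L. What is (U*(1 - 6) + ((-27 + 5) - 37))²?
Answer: 4761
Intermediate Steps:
h(L) = -L
f(j, g) = 5 - g (f(j, g) = -(g - 5) = -(-5 + g) = 5 - g)
U = 2 (U = -2 + ((5 - 1*2) - 1)² = -2 + ((5 - 2) - 1)² = -2 + (3 - 1)² = -2 + 2² = -2 + 4 = 2)
(U*(1 - 6) + ((-27 + 5) - 37))² = (2*(1 - 6) + ((-27 + 5) - 37))² = (2*(-5) + (-22 - 37))² = (-10 - 59)² = (-69)² = 4761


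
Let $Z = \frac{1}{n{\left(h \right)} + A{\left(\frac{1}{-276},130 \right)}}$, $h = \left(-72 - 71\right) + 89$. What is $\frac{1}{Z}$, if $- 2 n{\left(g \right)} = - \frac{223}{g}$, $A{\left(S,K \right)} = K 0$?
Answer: $- \frac{223}{108} \approx -2.0648$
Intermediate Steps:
$A{\left(S,K \right)} = 0$
$h = -54$ ($h = -143 + 89 = -54$)
$n{\left(g \right)} = \frac{223}{2 g}$ ($n{\left(g \right)} = - \frac{\left(-223\right) \frac{1}{g}}{2} = \frac{223}{2 g}$)
$Z = - \frac{108}{223}$ ($Z = \frac{1}{\frac{223}{2 \left(-54\right)} + 0} = \frac{1}{\frac{223}{2} \left(- \frac{1}{54}\right) + 0} = \frac{1}{- \frac{223}{108} + 0} = \frac{1}{- \frac{223}{108}} = - \frac{108}{223} \approx -0.4843$)
$\frac{1}{Z} = \frac{1}{- \frac{108}{223}} = - \frac{223}{108}$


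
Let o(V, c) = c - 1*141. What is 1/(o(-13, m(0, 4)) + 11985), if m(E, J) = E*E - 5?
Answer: 1/11839 ≈ 8.4467e-5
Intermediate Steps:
m(E, J) = -5 + E² (m(E, J) = E² - 5 = -5 + E²)
o(V, c) = -141 + c (o(V, c) = c - 141 = -141 + c)
1/(o(-13, m(0, 4)) + 11985) = 1/((-141 + (-5 + 0²)) + 11985) = 1/((-141 + (-5 + 0)) + 11985) = 1/((-141 - 5) + 11985) = 1/(-146 + 11985) = 1/11839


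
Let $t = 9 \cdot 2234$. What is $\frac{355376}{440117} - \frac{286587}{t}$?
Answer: $- \frac{13220735647}{983221378} \approx -13.446$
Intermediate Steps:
$t = 20106$
$\frac{355376}{440117} - \frac{286587}{t} = \frac{355376}{440117} - \frac{286587}{20106} = 355376 \cdot \frac{1}{440117} - \frac{31843}{2234} = \frac{355376}{440117} - \frac{31843}{2234} = - \frac{13220735647}{983221378}$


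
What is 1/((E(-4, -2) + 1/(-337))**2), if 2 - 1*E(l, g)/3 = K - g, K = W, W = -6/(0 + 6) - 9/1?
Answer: 113569/102191881 ≈ 0.0011113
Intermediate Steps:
W = -10 (W = -6/6 - 9*1 = -6*1/6 - 9 = -1 - 9 = -10)
K = -10
E(l, g) = 36 + 3*g (E(l, g) = 6 - 3*(-10 - g) = 6 + (30 + 3*g) = 36 + 3*g)
1/((E(-4, -2) + 1/(-337))**2) = 1/(((36 + 3*(-2)) + 1/(-337))**2) = 1/(((36 - 6) - 1/337)**2) = 1/((30 - 1/337)**2) = 1/((10109/337)**2) = 1/(102191881/113569) = 113569/102191881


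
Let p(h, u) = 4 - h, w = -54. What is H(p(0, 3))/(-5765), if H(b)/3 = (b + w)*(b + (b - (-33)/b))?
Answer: 975/2306 ≈ 0.42281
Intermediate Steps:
H(b) = 3*(-54 + b)*(2*b + 33/b) (H(b) = 3*((b - 54)*(b + (b - (-33)/b))) = 3*((-54 + b)*(b + (b + 33/b))) = 3*((-54 + b)*(2*b + 33/b)) = 3*(-54 + b)*(2*b + 33/b))
H(p(0, 3))/(-5765) = (99 - 5346/(4 - 1*0) - 324*(4 - 1*0) + 6*(4 - 1*0)²)/(-5765) = (99 - 5346/(4 + 0) - 324*(4 + 0) + 6*(4 + 0)²)*(-1/5765) = (99 - 5346/4 - 324*4 + 6*4²)*(-1/5765) = (99 - 5346*¼ - 1296 + 6*16)*(-1/5765) = (99 - 2673/2 - 1296 + 96)*(-1/5765) = -4875/2*(-1/5765) = 975/2306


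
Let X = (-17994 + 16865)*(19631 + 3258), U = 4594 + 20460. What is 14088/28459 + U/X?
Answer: 363344590142/735428399579 ≈ 0.49406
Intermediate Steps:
U = 25054
X = -25841681 (X = -1129*22889 = -25841681)
14088/28459 + U/X = 14088/28459 + 25054/(-25841681) = 14088*(1/28459) + 25054*(-1/25841681) = 14088/28459 - 25054/25841681 = 363344590142/735428399579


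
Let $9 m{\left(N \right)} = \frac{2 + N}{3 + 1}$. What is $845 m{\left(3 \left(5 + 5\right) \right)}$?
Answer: $\frac{6760}{9} \approx 751.11$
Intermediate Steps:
$m{\left(N \right)} = \frac{1}{18} + \frac{N}{36}$ ($m{\left(N \right)} = \frac{\left(2 + N\right) \frac{1}{3 + 1}}{9} = \frac{\left(2 + N\right) \frac{1}{4}}{9} = \frac{\frac{1}{2} + \frac{N}{4}}{9} = \frac{1}{18} + \frac{N}{36}$)
$845 m{\left(3 \left(5 + 5\right) \right)} = 845 \left(\frac{1}{18} + \frac{3 \left(5 + 5\right)}{36}\right) = 845 \left(\frac{1}{18} + \frac{3 \cdot 10}{36}\right) = 845 \left(\frac{1}{18} + \frac{1}{36} \cdot 30\right) = 845 \left(\frac{1}{18} + \frac{5}{6}\right) = 845 \cdot \frac{8}{9} = \frac{6760}{9}$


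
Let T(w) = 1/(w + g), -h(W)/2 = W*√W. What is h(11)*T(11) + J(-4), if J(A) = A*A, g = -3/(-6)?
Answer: 16 - 44*√11/23 ≈ 9.6552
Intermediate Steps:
h(W) = -2*W^(3/2) (h(W) = -2*W*√W = -2*W^(3/2))
g = ½ (g = -3*(-⅙) = ½ ≈ 0.50000)
J(A) = A²
T(w) = 1/(½ + w) (T(w) = 1/(w + ½) = 1/(½ + w))
h(11)*T(11) + J(-4) = (-22*√11)*(2/(1 + 2*11)) + (-4)² = (-22*√11)*(2/(1 + 22)) + 16 = (-22*√11)*(2/23) + 16 = (-22*√11)*(2*(1/23)) + 16 = -22*√11*(2/23) + 16 = -44*√11/23 + 16 = 16 - 44*√11/23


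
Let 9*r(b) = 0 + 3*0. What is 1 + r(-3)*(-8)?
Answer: 1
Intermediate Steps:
r(b) = 0 (r(b) = (0 + 3*0)/9 = (0 + 0)/9 = (⅑)*0 = 0)
1 + r(-3)*(-8) = 1 + 0*(-8) = 1 + 0 = 1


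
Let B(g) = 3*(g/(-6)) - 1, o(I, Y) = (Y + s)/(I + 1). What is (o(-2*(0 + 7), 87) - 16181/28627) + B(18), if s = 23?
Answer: -7080833/372151 ≈ -19.027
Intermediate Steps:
o(I, Y) = (23 + Y)/(1 + I) (o(I, Y) = (Y + 23)/(I + 1) = (23 + Y)/(1 + I))
B(g) = -1 - g/2 (B(g) = 3*(g*(-⅙)) - 1 = 3*(-g/6) - 1 = -g/2 - 1 = -1 - g/2)
(o(-2*(0 + 7), 87) - 16181/28627) + B(18) = ((23 + 87)/(1 - 2*(0 + 7)) - 16181/28627) + (-1 - ½*18) = (110/(1 - 2*7) - 16181*1/28627) + (-1 - 9) = (110/(1 - 14) - 16181/28627) - 10 = (110/(-13) - 16181/28627) - 10 = (-1/13*110 - 16181/28627) - 10 = (-110/13 - 16181/28627) - 10 = -3359323/372151 - 10 = -7080833/372151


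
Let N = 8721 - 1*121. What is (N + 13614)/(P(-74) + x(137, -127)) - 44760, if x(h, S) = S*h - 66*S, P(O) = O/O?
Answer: -201789187/4508 ≈ -44762.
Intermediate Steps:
P(O) = 1
x(h, S) = -66*S + S*h
N = 8600 (N = 8721 - 121 = 8600)
(N + 13614)/(P(-74) + x(137, -127)) - 44760 = (8600 + 13614)/(1 - 127*(-66 + 137)) - 44760 = 22214/(1 - 127*71) - 44760 = 22214/(1 - 9017) - 44760 = 22214/(-9016) - 44760 = 22214*(-1/9016) - 44760 = -11107/4508 - 44760 = -201789187/4508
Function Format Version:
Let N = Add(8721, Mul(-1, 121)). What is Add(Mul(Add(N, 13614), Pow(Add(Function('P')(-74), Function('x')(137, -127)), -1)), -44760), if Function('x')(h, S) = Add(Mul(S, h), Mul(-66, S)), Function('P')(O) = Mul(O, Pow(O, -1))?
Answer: Rational(-201789187, 4508) ≈ -44762.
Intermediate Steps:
Function('P')(O) = 1
Function('x')(h, S) = Add(Mul(-66, S), Mul(S, h))
N = 8600 (N = Add(8721, -121) = 8600)
Add(Mul(Add(N, 13614), Pow(Add(Function('P')(-74), Function('x')(137, -127)), -1)), -44760) = Add(Mul(Add(8600, 13614), Pow(Add(1, Mul(-127, Add(-66, 137))), -1)), -44760) = Add(Mul(22214, Pow(Add(1, Mul(-127, 71)), -1)), -44760) = Add(Mul(22214, Pow(Add(1, -9017), -1)), -44760) = Add(Mul(22214, Pow(-9016, -1)), -44760) = Add(Mul(22214, Rational(-1, 9016)), -44760) = Add(Rational(-11107, 4508), -44760) = Rational(-201789187, 4508)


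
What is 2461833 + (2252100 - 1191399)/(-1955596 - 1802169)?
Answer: 9250988822544/3757765 ≈ 2.4618e+6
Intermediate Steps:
2461833 + (2252100 - 1191399)/(-1955596 - 1802169) = 2461833 + 1060701/(-3757765) = 2461833 + 1060701*(-1/3757765) = 2461833 - 1060701/3757765 = 9250988822544/3757765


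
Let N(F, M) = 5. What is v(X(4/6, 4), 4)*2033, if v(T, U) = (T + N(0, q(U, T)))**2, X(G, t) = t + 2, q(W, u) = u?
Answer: 245993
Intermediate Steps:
X(G, t) = 2 + t
v(T, U) = (5 + T)**2 (v(T, U) = (T + 5)**2 = (5 + T)**2)
v(X(4/6, 4), 4)*2033 = (5 + (2 + 4))**2*2033 = (5 + 6)**2*2033 = 11**2*2033 = 121*2033 = 245993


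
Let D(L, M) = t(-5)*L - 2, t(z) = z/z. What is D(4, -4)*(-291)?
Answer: -582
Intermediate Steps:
t(z) = 1
D(L, M) = -2 + L (D(L, M) = 1*L - 2 = L - 2 = -2 + L)
D(4, -4)*(-291) = (-2 + 4)*(-291) = 2*(-291) = -582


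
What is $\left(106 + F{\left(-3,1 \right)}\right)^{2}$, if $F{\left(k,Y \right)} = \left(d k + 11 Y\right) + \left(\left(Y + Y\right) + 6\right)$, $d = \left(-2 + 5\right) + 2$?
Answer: $12100$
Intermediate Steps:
$d = 5$ ($d = 3 + 2 = 5$)
$F{\left(k,Y \right)} = 6 + 5 k + 13 Y$ ($F{\left(k,Y \right)} = \left(5 k + 11 Y\right) + \left(\left(Y + Y\right) + 6\right) = \left(5 k + 11 Y\right) + \left(2 Y + 6\right) = \left(5 k + 11 Y\right) + \left(6 + 2 Y\right) = 6 + 5 k + 13 Y$)
$\left(106 + F{\left(-3,1 \right)}\right)^{2} = \left(106 + \left(6 + 5 \left(-3\right) + 13 \cdot 1\right)\right)^{2} = \left(106 + \left(6 - 15 + 13\right)\right)^{2} = \left(106 + 4\right)^{2} = 110^{2} = 12100$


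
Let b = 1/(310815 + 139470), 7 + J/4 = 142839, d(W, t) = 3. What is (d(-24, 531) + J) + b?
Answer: 257261779336/450285 ≈ 5.7133e+5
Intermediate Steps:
J = 571328 (J = -28 + 4*142839 = -28 + 571356 = 571328)
b = 1/450285 ≈ 2.2208e-6
(d(-24, 531) + J) + b = (3 + 571328) + 1/450285 = 571331 + 1/450285 = 257261779336/450285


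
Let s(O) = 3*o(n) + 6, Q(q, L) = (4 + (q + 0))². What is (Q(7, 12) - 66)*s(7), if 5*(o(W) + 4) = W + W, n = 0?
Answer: -330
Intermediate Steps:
Q(q, L) = (4 + q)²
o(W) = -4 + 2*W/5 (o(W) = -4 + (W + W)/5 = -4 + (2*W)/5 = -4 + 2*W/5)
s(O) = -6 (s(O) = 3*(-4 + (⅖)*0) + 6 = 3*(-4 + 0) + 6 = 3*(-4) + 6 = -12 + 6 = -6)
(Q(7, 12) - 66)*s(7) = ((4 + 7)² - 66)*(-6) = (11² - 66)*(-6) = (121 - 66)*(-6) = 55*(-6) = -330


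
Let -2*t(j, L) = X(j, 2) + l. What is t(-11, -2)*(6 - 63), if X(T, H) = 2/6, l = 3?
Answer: 95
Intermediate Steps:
X(T, H) = ⅓ (X(T, H) = 2*(⅙) = ⅓)
t(j, L) = -5/3 (t(j, L) = -(⅓ + 3)/2 = -½*10/3 = -5/3)
t(-11, -2)*(6 - 63) = -5*(6 - 63)/3 = -5/3*(-57) = 95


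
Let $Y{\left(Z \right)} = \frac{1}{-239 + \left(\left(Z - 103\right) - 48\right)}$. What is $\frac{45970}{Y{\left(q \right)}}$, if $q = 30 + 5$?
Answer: $-16319350$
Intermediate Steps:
$q = 35$
$Y{\left(Z \right)} = \frac{1}{-390 + Z}$ ($Y{\left(Z \right)} = \frac{1}{-239 + \left(\left(-103 + Z\right) - 48\right)} = \frac{1}{-239 + \left(-151 + Z\right)} = \frac{1}{-390 + Z}$)
$\frac{45970}{Y{\left(q \right)}} = \frac{45970}{\frac{1}{-390 + 35}} = \frac{45970}{\frac{1}{-355}} = \frac{45970}{- \frac{1}{355}} = 45970 \left(-355\right) = -16319350$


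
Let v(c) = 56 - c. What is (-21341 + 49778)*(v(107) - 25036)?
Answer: -713399019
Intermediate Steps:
(-21341 + 49778)*(v(107) - 25036) = (-21341 + 49778)*((56 - 1*107) - 25036) = 28437*((56 - 107) - 25036) = 28437*(-51 - 25036) = 28437*(-25087) = -713399019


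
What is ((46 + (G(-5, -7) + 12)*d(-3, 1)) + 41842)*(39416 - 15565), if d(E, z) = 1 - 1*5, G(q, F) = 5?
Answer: 997448820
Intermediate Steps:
d(E, z) = -4 (d(E, z) = 1 - 5 = -4)
((46 + (G(-5, -7) + 12)*d(-3, 1)) + 41842)*(39416 - 15565) = ((46 + (5 + 12)*(-4)) + 41842)*(39416 - 15565) = ((46 + 17*(-4)) + 41842)*23851 = ((46 - 68) + 41842)*23851 = (-22 + 41842)*23851 = 41820*23851 = 997448820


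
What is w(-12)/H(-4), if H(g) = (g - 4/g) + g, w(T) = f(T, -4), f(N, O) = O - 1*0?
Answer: 4/7 ≈ 0.57143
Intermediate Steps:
f(N, O) = O (f(N, O) = O + 0 = O)
w(T) = -4
H(g) = -4/g + 2*g
w(-12)/H(-4) = -4/(-4/(-4) + 2*(-4)) = -4/(-4*(-¼) - 8) = -4/(1 - 8) = -4/(-7) = -4*(-⅐) = 4/7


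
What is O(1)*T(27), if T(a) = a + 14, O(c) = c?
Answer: 41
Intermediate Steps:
T(a) = 14 + a
O(1)*T(27) = 1*(14 + 27) = 1*41 = 41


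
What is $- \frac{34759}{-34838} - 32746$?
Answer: $- \frac{1140770389}{34838} \approx -32745.0$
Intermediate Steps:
$- \frac{34759}{-34838} - 32746 = \left(-34759\right) \left(- \frac{1}{34838}\right) - 32746 = \frac{34759}{34838} - 32746 = - \frac{1140770389}{34838}$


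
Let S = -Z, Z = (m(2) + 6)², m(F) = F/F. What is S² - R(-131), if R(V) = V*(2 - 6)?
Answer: 1877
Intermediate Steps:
R(V) = -4*V (R(V) = V*(-4) = -4*V)
m(F) = 1
Z = 49 (Z = (1 + 6)² = 7² = 49)
S = -49 (S = -1*49 = -49)
S² - R(-131) = (-49)² - (-4)*(-131) = 2401 - 1*524 = 2401 - 524 = 1877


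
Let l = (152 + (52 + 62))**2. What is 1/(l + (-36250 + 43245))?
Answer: 1/77751 ≈ 1.2862e-5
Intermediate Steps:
l = 70756 (l = (152 + 114)**2 = 266**2 = 70756)
1/(l + (-36250 + 43245)) = 1/(70756 + (-36250 + 43245)) = 1/(70756 + 6995) = 1/77751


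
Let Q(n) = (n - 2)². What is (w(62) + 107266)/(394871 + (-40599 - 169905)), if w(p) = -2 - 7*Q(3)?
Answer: 107257/184367 ≈ 0.58176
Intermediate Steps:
Q(n) = (-2 + n)²
w(p) = -9 (w(p) = -2 - 7*(-2 + 3)² = -2 - 7*1² = -2 - 7*1 = -2 - 7 = -9)
(w(62) + 107266)/(394871 + (-40599 - 169905)) = (-9 + 107266)/(394871 + (-40599 - 169905)) = 107257/(394871 - 210504) = 107257/184367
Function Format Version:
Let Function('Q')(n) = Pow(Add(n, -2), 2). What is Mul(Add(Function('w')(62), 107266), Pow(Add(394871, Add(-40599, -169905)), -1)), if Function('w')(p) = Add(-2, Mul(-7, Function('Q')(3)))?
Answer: Rational(107257, 184367) ≈ 0.58176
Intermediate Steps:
Function('Q')(n) = Pow(Add(-2, n), 2)
Function('w')(p) = -9 (Function('w')(p) = Add(-2, Mul(-7, Pow(Add(-2, 3), 2))) = Add(-2, Mul(-7, Pow(1, 2))) = Add(-2, Mul(-7, 1)) = Add(-2, -7) = -9)
Mul(Add(Function('w')(62), 107266), Pow(Add(394871, Add(-40599, -169905)), -1)) = Mul(Add(-9, 107266), Pow(Add(394871, Add(-40599, -169905)), -1)) = Mul(107257, Pow(Add(394871, -210504), -1)) = Mul(107257, Pow(184367, -1)) = Mul(107257, Rational(1, 184367)) = Rational(107257, 184367)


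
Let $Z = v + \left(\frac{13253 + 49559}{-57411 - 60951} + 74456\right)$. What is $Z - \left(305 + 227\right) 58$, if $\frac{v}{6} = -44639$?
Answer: $- \frac{13270423760}{59181} \approx -2.2423 \cdot 10^{5}$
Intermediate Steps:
$v = -267834$ ($v = 6 \left(-44639\right) = -267834$)
$Z = - \frac{11444334824}{59181}$ ($Z = -267834 + \left(\frac{13253 + 49559}{-57411 - 60951} + 74456\right) = -267834 + \left(\frac{62812}{-118362} + 74456\right) = -267834 + \left(62812 \left(- \frac{1}{118362}\right) + 74456\right) = -267834 + \left(- \frac{31406}{59181} + 74456\right) = -267834 + \frac{4406349130}{59181} = - \frac{11444334824}{59181} \approx -1.9338 \cdot 10^{5}$)
$Z - \left(305 + 227\right) 58 = - \frac{11444334824}{59181} - \left(305 + 227\right) 58 = - \frac{11444334824}{59181} - 532 \cdot 58 = - \frac{11444334824}{59181} - 30856 = - \frac{13270423760}{59181}$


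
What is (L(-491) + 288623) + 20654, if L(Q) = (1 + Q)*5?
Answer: 306827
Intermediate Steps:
L(Q) = 5 + 5*Q
(L(-491) + 288623) + 20654 = ((5 + 5*(-491)) + 288623) + 20654 = ((5 - 2455) + 288623) + 20654 = (-2450 + 288623) + 20654 = 286173 + 20654 = 306827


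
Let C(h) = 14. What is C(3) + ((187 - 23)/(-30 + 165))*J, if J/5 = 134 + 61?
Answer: 10786/9 ≈ 1198.4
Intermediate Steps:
J = 975 (J = 5*(134 + 61) = 5*195 = 975)
C(3) + ((187 - 23)/(-30 + 165))*J = 14 + ((187 - 23)/(-30 + 165))*975 = 14 + (164/135)*975 = 14 + 10660/9 = 10786/9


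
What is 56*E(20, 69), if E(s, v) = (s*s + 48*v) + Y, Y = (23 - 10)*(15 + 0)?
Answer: 218792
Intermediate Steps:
Y = 195 (Y = 13*15 = 195)
E(s, v) = 195 + s² + 48*v (E(s, v) = (s*s + 48*v) + 195 = (s² + 48*v) + 195 = 195 + s² + 48*v)
56*E(20, 69) = 56*(195 + 20² + 48*69) = 56*(195 + 400 + 3312) = 56*3907 = 218792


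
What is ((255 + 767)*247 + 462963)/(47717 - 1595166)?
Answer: -715397/1547449 ≈ -0.46231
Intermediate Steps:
((255 + 767)*247 + 462963)/(47717 - 1595166) = (1022*247 + 462963)/(-1547449) = (252434 + 462963)*(-1/1547449) = 715397*(-1/1547449) = -715397/1547449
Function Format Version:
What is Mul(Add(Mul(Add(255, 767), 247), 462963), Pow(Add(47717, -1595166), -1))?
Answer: Rational(-715397, 1547449) ≈ -0.46231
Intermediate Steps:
Mul(Add(Mul(Add(255, 767), 247), 462963), Pow(Add(47717, -1595166), -1)) = Mul(Add(Mul(1022, 247), 462963), Pow(-1547449, -1)) = Mul(Add(252434, 462963), Rational(-1, 1547449)) = Mul(715397, Rational(-1, 1547449)) = Rational(-715397, 1547449)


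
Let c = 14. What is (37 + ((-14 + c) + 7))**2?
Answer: 1936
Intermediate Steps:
(37 + ((-14 + c) + 7))**2 = (37 + ((-14 + 14) + 7))**2 = (37 + (0 + 7))**2 = (37 + 7)**2 = 44**2 = 1936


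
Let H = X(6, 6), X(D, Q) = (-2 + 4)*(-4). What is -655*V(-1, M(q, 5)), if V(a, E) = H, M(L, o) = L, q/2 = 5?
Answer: 5240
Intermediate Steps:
q = 10 (q = 2*5 = 10)
X(D, Q) = -8 (X(D, Q) = 2*(-4) = -8)
H = -8
V(a, E) = -8
-655*V(-1, M(q, 5)) = -655*(-8) = 5240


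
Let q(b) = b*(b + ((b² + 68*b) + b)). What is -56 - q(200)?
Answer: -10800056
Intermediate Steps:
q(b) = b*(b² + 70*b) (q(b) = b*(b + (b² + 69*b)) = b*(b² + 70*b))
-56 - q(200) = -56 - 200²*(70 + 200) = -56 - 40000*270 = -56 - 1*10800000 = -56 - 10800000 = -10800056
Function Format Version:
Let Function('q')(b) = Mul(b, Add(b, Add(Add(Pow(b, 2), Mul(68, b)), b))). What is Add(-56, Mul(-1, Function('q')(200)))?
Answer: -10800056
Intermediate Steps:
Function('q')(b) = Mul(b, Add(Pow(b, 2), Mul(70, b))) (Function('q')(b) = Mul(b, Add(b, Add(Pow(b, 2), Mul(69, b)))) = Mul(b, Add(Pow(b, 2), Mul(70, b))))
Add(-56, Mul(-1, Function('q')(200))) = Add(-56, Mul(-1, Mul(Pow(200, 2), Add(70, 200)))) = Add(-56, Mul(-1, Mul(40000, 270))) = Add(-56, Mul(-1, 10800000)) = Add(-56, -10800000) = -10800056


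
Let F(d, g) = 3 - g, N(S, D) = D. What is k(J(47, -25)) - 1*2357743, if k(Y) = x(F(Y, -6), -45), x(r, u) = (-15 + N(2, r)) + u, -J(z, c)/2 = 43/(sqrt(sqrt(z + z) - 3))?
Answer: -2357794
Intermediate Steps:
J(z, c) = -86/sqrt(-3 + sqrt(2)*sqrt(z)) (J(z, c) = -86/(sqrt(sqrt(z + z) - 3)) = -86/(sqrt(sqrt(2*z) - 3)) = -86/(sqrt(sqrt(2)*sqrt(z) - 3)) = -86/(sqrt(-3 + sqrt(2)*sqrt(z))) = -86/sqrt(-3 + sqrt(2)*sqrt(z)))
x(r, u) = -15 + r + u (x(r, u) = (-15 + r) + u = -15 + r + u)
k(Y) = -51 (k(Y) = -15 + (3 - 1*(-6)) - 45 = -15 + (3 + 6) - 45 = -15 + 9 - 45 = -51)
k(J(47, -25)) - 1*2357743 = -51 - 1*2357743 = -51 - 2357743 = -2357794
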